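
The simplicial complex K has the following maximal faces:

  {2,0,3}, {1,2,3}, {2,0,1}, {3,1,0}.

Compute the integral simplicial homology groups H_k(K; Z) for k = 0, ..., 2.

We work with the vertex ordering 0 < 1 < 2 < 3. The simplices of K, each written with vertices in increasing order, are:

  0-simplices (4): [0], [1], [2], [3]
  1-simplices (6): [0,1], [0,2], [0,3], [1,2], [1,3], [2,3]
  2-simplices (4): [0,1,2], [0,1,3], [0,2,3], [1,2,3]

Hence C_0 ≅ Z^4, C_1 ≅ Z^6, C_2 ≅ Z^4.

Boundary ∂_1: C_1 → C_0 maps an edge to its endpoints' difference, ∂[p,q] = q − p. For instance
  ∂[1,3] = [3] − [1].
The resulting 4×6 matrix has rank 3, and its Smith normal form has invariant factors (1,1,1).

Boundary ∂_2: C_2 → C_1 acts by ∂[p,q,r] = [q,r] − [p,r] + [p,q]. For instance
  ∂[1,2,3] = [2,3] − [1,3] + [1,2],
  ∂[0,1,2] = [1,2] − [0,2] + [0,1].
As a 6×4 matrix over Z this has rank 3, with invariant factors (1,1,1).

Now H_k = ker ∂_k / im ∂_{k+1}, so:

  H_0: rank C_0 − rank ∂_1 = 4 − 3 = 1, and the invariant factors of ∂_1 are all 1, so H_0 = Z.
  H_1: rank ker ∂_1 − rank ∂_2 = (6 − 3) − 3 = 0, and the invariant factors of ∂_2 are all 1, so H_1 = 0.
  H_2: rank ker ∂_2 − rank ∂_3 = (4 − 3) − 0 = 1, and there is no ∂_3, so H_2 = Z.

H_0 = Z,  H_1 = 0,  H_2 = Z.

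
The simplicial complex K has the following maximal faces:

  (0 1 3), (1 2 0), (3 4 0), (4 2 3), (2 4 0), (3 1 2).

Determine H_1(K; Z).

H_1 = 0.

Fix the vertex order 0 < 1 < 2 < 3 < 4 and write every simplex with vertices in increasing order. Then dim K = 2 and the simplices of K are:

  0-simplices (5): [0], [1], [2], [3], [4]
  1-simplices (9): [0,1], [0,2], [0,3], [0,4], [1,2], [1,3], [2,3], [2,4], [3,4]
  2-simplices (6): [0,1,2], [0,1,3], [0,2,4], [0,3,4], [1,2,3], [2,3,4]

so the chain groups are C_0 ≅ Z^5, C_1 ≅ Z^9, C_2 ≅ Z^6.

The boundary map ∂_1: C_1 → C_0 maps an edge to its endpoints' difference, ∂[p,q] = q − p.
The resulting 5×9 matrix has rank 4, and its Smith normal form has invariant factors (1,1,1,1).

∂_2: C_2 → C_1 maps a triangle to the signed sum of its edges. For instance
  ∂[1,2,3] = [2,3] − [1,3] + [1,2],
  ∂[0,3,4] = [3,4] − [0,4] + [0,3].
As a 9×6 matrix over Z this has rank 5, with invariant factors (1,1,1,1,1).

Now H_k = ker ∂_k / im ∂_{k+1}, so:

  H_1: rank ker ∂_1 − rank ∂_2 = (9 − 4) − 5 = 0, and the invariant factors of ∂_2 are all 1, so H_1 = 0.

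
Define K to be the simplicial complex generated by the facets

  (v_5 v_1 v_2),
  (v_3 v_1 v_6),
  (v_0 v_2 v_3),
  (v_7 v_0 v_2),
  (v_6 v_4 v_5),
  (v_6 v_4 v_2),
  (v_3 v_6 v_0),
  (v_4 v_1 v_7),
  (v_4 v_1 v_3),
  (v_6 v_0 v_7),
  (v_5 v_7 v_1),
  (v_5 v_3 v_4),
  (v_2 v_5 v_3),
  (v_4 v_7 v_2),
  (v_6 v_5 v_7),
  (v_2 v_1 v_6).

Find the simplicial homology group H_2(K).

Fix the vertex order v_0 < v_1 < v_2 < v_3 < v_4 < v_5 < v_6 < v_7 and write every simplex with vertices in increasing order. Then dim K = 2 and the simplices of K are:

  0-simplices (8): [v_0], [v_1], [v_2], [v_3], [v_4], [v_5], [v_6], [v_7]
  1-simplices (24): (24 of them)
  2-simplices (16): (16 of them)

giving chain groups C_0 ≅ Z^8, C_1 ≅ Z^24, C_2 ≅ Z^16.

Boundary ∂_1: C_1 → C_0 sends each edge [p,q] (with p < q) to q − p.
This gives a 8×24 integer matrix of rank 7; reducing to Smith normal form yields diagonal entries (1,1,1,1,1,1,1).

The boundary map ∂_2: C_2 → C_1 sends each 2-simplex [p,q,r] to [q,r] − [p,r] + [p,q]. For instance
  ∂[v_0,v_2,v_7] = [v_2,v_7] − [v_0,v_7] + [v_0,v_2],
  ∂[v_1,v_5,v_7] = [v_5,v_7] − [v_1,v_7] + [v_1,v_5].
This gives a 24×16 integer matrix of rank 15; reducing to Smith normal form yields diagonal entries (1,1,1,1,1,1,1,1,1,1,1,1,1,1,1).

Reading off H_k = ker ∂_k / im ∂_{k+1}:

  H_2: rank ker ∂_2 − rank ∂_3 = (16 − 15) − 0 = 1, and there is no ∂_3, so H_2 ≅ Z.

H_2 ≅ Z.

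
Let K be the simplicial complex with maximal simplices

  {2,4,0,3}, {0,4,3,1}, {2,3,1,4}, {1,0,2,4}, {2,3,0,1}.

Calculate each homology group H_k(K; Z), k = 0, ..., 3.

We work with the vertex ordering 0 < 1 < 2 < 3 < 4. The simplices of K, each written with vertices in increasing order, are:

  0-simplices (5): [0], [1], [2], [3], [4]
  1-simplices (10): [0,1], [0,2], [0,3], [0,4], [1,2], [1,3], [1,4], [2,3], [2,4], [3,4]
  2-simplices (10): [0,1,2], [0,1,3], [0,1,4], [0,2,3], [0,2,4], [0,3,4], [1,2,3], [1,2,4], [1,3,4], [2,3,4]
  3-simplices (5): [0,1,2,3], [0,1,2,4], [0,1,3,4], [0,2,3,4], [1,2,3,4]

giving chain groups C_0 ≅ Z^5, C_1 ≅ Z^10, C_2 ≅ Z^10, C_3 ≅ Z^5.

The boundary map ∂_1: C_1 → C_0 is given by ∂[p,q] = [q] − [p]. For instance
  ∂[1,2] = [2] − [1].
The resulting 5×10 matrix has rank 4, and its Smith normal form has invariant factors (1,1,1,1).

The boundary map ∂_2: C_2 → C_1 maps a triangle to the signed sum of its edges. For instance
  ∂[0,2,3] = [2,3] − [0,3] + [0,2],
  ∂[1,3,4] = [3,4] − [1,4] + [1,3].
This gives a 10×10 integer matrix of rank 6; reducing to Smith normal form yields diagonal entries (1,1,1,1,1,1).

Boundary ∂_3: C_3 → C_2 sends each 3-simplex σ to the alternating sum Σ_i (−1)^i (σ with its i-th vertex removed). For instance
  ∂[0,1,3,4] = [1,3,4] − [0,3,4] + [0,1,4] − [0,1,3],
  ∂[0,2,3,4] = [2,3,4] − [0,3,4] + [0,2,4] − [0,2,3].
The 10×5 boundary matrix has rank 4 and Smith normal form diag(1,1,1,1).

From H_k ≅ ker(∂_k) / im(∂_{k+1}) we obtain:

  H_0: rank C_0 − rank ∂_1 = 5 − 4 = 1, and the invariant factors of ∂_1 are all 1, so H_0 = Z.
  H_1: rank ker ∂_1 − rank ∂_2 = (10 − 4) − 6 = 0, and the invariant factors of ∂_2 are all 1, so H_1 = 0.
  H_2: rank ker ∂_2 − rank ∂_3 = (10 − 6) − 4 = 0, and the invariant factors of ∂_3 are all 1, so H_2 = 0.
  H_3: rank ker ∂_3 − rank ∂_4 = (5 − 4) − 0 = 1, and there is no ∂_4, so H_3 = Z.

H_0 = Z,  H_1 = 0,  H_2 = 0,  H_3 = Z.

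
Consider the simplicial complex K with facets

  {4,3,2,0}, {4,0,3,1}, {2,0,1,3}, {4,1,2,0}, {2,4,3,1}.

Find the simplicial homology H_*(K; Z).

H_0 = Z,  H_1 = 0,  H_2 = 0,  H_3 = Z.

Take the total order 0 < 1 < 2 < 3 < 4 on the vertex set. Then K (dimension 3) consists of the simplices:

  0-simplices (5): [0], [1], [2], [3], [4]
  1-simplices (10): [0,1], [0,2], [0,3], [0,4], [1,2], [1,3], [1,4], [2,3], [2,4], [3,4]
  2-simplices (10): [0,1,2], [0,1,3], [0,1,4], [0,2,3], [0,2,4], [0,3,4], [1,2,3], [1,2,4], [1,3,4], [2,3,4]
  3-simplices (5): [0,1,2,3], [0,1,2,4], [0,1,3,4], [0,2,3,4], [1,2,3,4]

giving chain groups C_0 ≅ Z^5, C_1 ≅ Z^10, C_2 ≅ Z^10, C_3 ≅ Z^5.

∂_1: C_1 → C_0 maps an edge to its endpoints' difference, ∂[p,q] = q − p. For instance
  ∂[1,4] = [4] − [1].
This gives a 5×10 integer matrix of rank 4; reducing to Smith normal form yields diagonal entries (1,1,1,1).

The boundary map ∂_2: C_2 → C_1 sends each 2-simplex [p,q,r] to [q,r] − [p,r] + [p,q]. For instance
  ∂[1,2,4] = [2,4] − [1,4] + [1,2],
  ∂[0,1,4] = [1,4] − [0,4] + [0,1].
This gives a 10×10 integer matrix of rank 6; reducing to Smith normal form yields diagonal entries (1,1,1,1,1,1).

The boundary map ∂_3: C_3 → C_2 sends each 3-simplex σ to the alternating sum Σ_i (−1)^i (σ with its i-th vertex removed). For instance
  ∂[0,1,2,4] = [1,2,4] − [0,2,4] + [0,1,4] − [0,1,2],
  ∂[1,2,3,4] = [2,3,4] − [1,3,4] + [1,2,4] − [1,2,3].
As a 10×5 matrix over Z this has rank 4, with invariant factors (1,1,1,1).

Computing H_k = (kernel of ∂_k) / (image of ∂_{k+1}):

  H_0: rank C_0 − rank ∂_1 = 5 − 4 = 1, and the invariant factors of ∂_1 are all 1, so H_0 = Z.
  H_1: rank ker ∂_1 − rank ∂_2 = (10 − 4) − 6 = 0, and the invariant factors of ∂_2 are all 1, so H_1 = 0.
  H_2: rank ker ∂_2 − rank ∂_3 = (10 − 6) − 4 = 0, and the invariant factors of ∂_3 are all 1, so H_2 = 0.
  H_3: rank ker ∂_3 − rank ∂_4 = (5 − 4) − 0 = 1, and there is no ∂_4, so H_3 = Z.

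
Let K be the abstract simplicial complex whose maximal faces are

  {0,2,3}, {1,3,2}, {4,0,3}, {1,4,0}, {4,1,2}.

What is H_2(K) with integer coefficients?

Fix the vertex order 0 < 1 < 2 < 3 < 4 and write every simplex with vertices in increasing order. Then dim K = 2 and the simplices of K are:

  0-simplices (5): [0], [1], [2], [3], [4]
  1-simplices (10): [0,1], [0,2], [0,3], [0,4], [1,2], [1,3], [1,4], [2,3], [2,4], [3,4]
  2-simplices (5): [0,1,4], [0,2,3], [0,3,4], [1,2,3], [1,2,4]

Hence C_0 ≅ Z^5, C_1 ≅ Z^10, C_2 ≅ Z^5.

∂_1: C_1 → C_0 maps an edge to its endpoints' difference, ∂[p,q] = q − p. For instance
  ∂[0,1] = [1] − [0].
The resulting 5×10 matrix has rank 4, and its Smith normal form has invariant factors (1,1,1,1).

∂_2: C_2 → C_1 sends each 2-simplex [p,q,r] to [q,r] − [p,r] + [p,q]. For instance
  ∂[0,3,4] = [3,4] − [0,4] + [0,3],
  ∂[0,2,3] = [2,3] − [0,3] + [0,2].
This gives a 10×5 integer matrix of rank 5; reducing to Smith normal form yields diagonal entries (1,1,1,1,1).

Reading off H_k = ker ∂_k / im ∂_{k+1}:

  H_2: rank ker ∂_2 − rank ∂_3 = (5 − 5) − 0 = 0, and there is no ∂_3, so H_2 ≅ 0.

H_2 ≅ 0.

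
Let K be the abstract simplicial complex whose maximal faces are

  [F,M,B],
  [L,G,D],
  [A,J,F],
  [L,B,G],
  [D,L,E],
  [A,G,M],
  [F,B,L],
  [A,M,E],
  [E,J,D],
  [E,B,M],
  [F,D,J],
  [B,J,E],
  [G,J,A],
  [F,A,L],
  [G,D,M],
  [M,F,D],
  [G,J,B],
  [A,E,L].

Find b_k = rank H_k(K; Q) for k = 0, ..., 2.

b_0 = 1, b_1 = 2, b_2 = 1.

K has 9 vertices, 27 edges, 18 triangles.
rank ∂_0 = 0, rank ∂_1 = 8 ⇒ b_0 = 9 − 0 − 8 = 1; all invariant factors of ∂_1 are 1 so no torsion. So H_0 ≅ Z.
rank ∂_1 = 8, rank ∂_2 = 17 ⇒ b_1 = 27 − 8 − 17 = 2; all invariant factors of ∂_2 are 1 so no torsion. So H_1 ≅ Z^2.
rank ∂_2 = 17, rank ∂_3 = 0 ⇒ b_2 = 18 − 17 − 0 = 1. So H_2 ≅ Z.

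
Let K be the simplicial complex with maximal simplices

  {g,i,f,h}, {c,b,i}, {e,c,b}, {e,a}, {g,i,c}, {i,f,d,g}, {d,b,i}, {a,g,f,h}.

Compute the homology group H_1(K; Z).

Order the vertices as a < b < c < d < e < f < g < h < i. Listing each simplex with vertices in this order, K has dimension 3 with simplices:

  0-simplices (9): a, b, c, d, e, f, g, h, i
  1-simplices (20): ae, af, ag, ah, bc, bd, be, bi, ce, cg, ci, df, dg, di, fg, fh, fi, gh, gi, hi
  2-simplices (14): afg, afh, agh, bce, bci, bdi, cgi, dfg, dfi, dgi, fgh, fgi, fhi, ghi
  3-simplices (3): afgh, dfgi, fghi

Hence C_0 ≅ Z^9, C_1 ≅ Z^20, C_2 ≅ Z^14, C_3 ≅ Z^3.

∂_1: C_1 → C_0 is given by ∂[p,q] = [q] − [p]. For instance
  ∂af = f − a.
The 9×20 boundary matrix has rank 8 and Smith normal form diag(1,1,1,1,1,1,1,1).

∂_2: C_2 → C_1 maps a triangle to the signed sum of its edges. For instance
  ∂fgh = gh − fh + fg,
  ∂fgi = gi − fi + fg.
This gives a 20×14 integer matrix of rank 11; reducing to Smith normal form yields diagonal entries (1,1,1,1,1,1,1,1,1,1,1).

Boundary ∂_3: C_3 → C_2 sends each 3-simplex σ to the alternating sum Σ_i (−1)^i (σ with its i-th vertex removed). For instance
  ∂afgh = fgh − agh + afh − afg,
  ∂dfgi = fgi − dgi + dfi − dfg.
As a 14×3 matrix over Z this has rank 3, with invariant factors (1,1,1).

Computing H_k = (kernel of ∂_k) / (image of ∂_{k+1}):

  H_1: rank ker ∂_1 − rank ∂_2 = (20 − 8) − 11 = 1, and the invariant factors of ∂_2 are all 1, so H_1 ≅ Z.

H_1 ≅ Z.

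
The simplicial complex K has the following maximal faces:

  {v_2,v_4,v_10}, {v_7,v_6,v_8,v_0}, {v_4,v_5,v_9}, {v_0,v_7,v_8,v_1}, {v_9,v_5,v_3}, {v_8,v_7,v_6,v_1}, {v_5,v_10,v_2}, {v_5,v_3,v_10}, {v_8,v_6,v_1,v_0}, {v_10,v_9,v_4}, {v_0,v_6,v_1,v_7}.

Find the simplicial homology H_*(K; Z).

K has 11 vertices, 22 edges, 16 triangles, 5 3-simplices.
rank ∂_0 = 0, rank ∂_1 = 9 ⇒ b_0 = 11 − 0 − 9 = 2; all invariant factors of ∂_1 are 1 so no torsion. So H_0 = Z^2.
rank ∂_1 = 9, rank ∂_2 = 12 ⇒ b_1 = 22 − 9 − 12 = 1; all invariant factors of ∂_2 are 1 so no torsion. So H_1 = Z.
rank ∂_2 = 12, rank ∂_3 = 4 ⇒ b_2 = 16 − 12 − 4 = 0; all invariant factors of ∂_3 are 1 so no torsion. So H_2 = 0.
rank ∂_3 = 4, rank ∂_4 = 0 ⇒ b_3 = 5 − 4 − 0 = 1. So H_3 = Z.

H_0 = Z^2,  H_1 = Z,  H_2 = 0,  H_3 = Z.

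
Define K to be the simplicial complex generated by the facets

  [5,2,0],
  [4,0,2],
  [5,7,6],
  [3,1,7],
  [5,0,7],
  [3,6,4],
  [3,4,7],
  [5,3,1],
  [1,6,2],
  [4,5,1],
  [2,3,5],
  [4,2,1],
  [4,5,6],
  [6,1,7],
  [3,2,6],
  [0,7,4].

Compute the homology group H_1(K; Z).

H_1 ≅ Z^2.

K has 8 vertices, 24 edges, 16 triangles.
rank ∂_1 = 7, rank ∂_2 = 15 ⇒ b_1 = 24 − 7 − 15 = 2; all invariant factors of ∂_2 are 1 so no torsion. So H_1 = Z^2.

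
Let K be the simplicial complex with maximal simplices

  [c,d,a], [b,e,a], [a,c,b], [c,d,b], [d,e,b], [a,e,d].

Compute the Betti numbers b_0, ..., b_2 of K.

b_0 = 1, b_1 = 0, b_2 = 1.

Order the vertices as a < b < c < d < e. Listing each simplex with vertices in this order, K has dimension 2 with simplices:

  0-simplices (5): a, b, c, d, e
  1-simplices (9): ab, ac, ad, ae, bc, bd, be, cd, de
  2-simplices (6): abc, abe, acd, ade, bcd, bde

Hence C_0 ≅ Z^5, C_1 ≅ Z^9, C_2 ≅ Z^6.

The boundary map ∂_1: C_1 → C_0 maps an edge to its endpoints' difference, ∂[p,q] = q − p. For instance
  ∂ac = c − a.
This gives a 5×9 integer matrix of rank 4; reducing to Smith normal form yields diagonal entries (1,1,1,1).

Boundary ∂_2: C_2 → C_1 acts by ∂[p,q,r] = [q,r] − [p,r] + [p,q]. For instance
  ∂ade = de − ae + ad,
  ∂bde = de − be + bd.
As a 9×6 matrix over Z this has rank 5, with invariant factors (1,1,1,1,1).

Computing H_k = (kernel of ∂_k) / (image of ∂_{k+1}):

  H_0: rank C_0 − rank ∂_1 = 5 − 4 = 1, and the invariant factors of ∂_1 are all 1, so H_0 = Z.
  H_1: rank ker ∂_1 − rank ∂_2 = (9 − 4) − 5 = 0, and the invariant factors of ∂_2 are all 1, so H_1 = 0.
  H_2: rank ker ∂_2 − rank ∂_3 = (6 − 5) − 0 = 1, and there is no ∂_3, so H_2 = Z.

Hence the Betti numbers are b_0 = 1, b_1 = 0, b_2 = 1.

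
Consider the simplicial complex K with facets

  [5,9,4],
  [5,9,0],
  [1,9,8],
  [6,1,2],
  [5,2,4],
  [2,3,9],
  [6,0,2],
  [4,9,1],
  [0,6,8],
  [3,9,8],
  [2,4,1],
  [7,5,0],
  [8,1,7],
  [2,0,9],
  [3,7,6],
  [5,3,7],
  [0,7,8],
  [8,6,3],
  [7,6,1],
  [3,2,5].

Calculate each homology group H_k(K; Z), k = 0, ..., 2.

H_0 ≅ Z,  H_1 ≅ Z ⊕ Z/2,  H_2 = 0.

Take the total order 0 < 1 < 2 < 3 < 4 < 5 < 6 < 7 < 8 < 9 on the vertex set. Then K (dimension 2) consists of the simplices:

  0-simplices (10): [0], [1], [2], [3], [4], [5], [6], [7], [8], [9]
  1-simplices (30): (30 of them)
  2-simplices (20): (20 of them)

giving chain groups C_0 ≅ Z^10, C_1 ≅ Z^30, C_2 ≅ Z^20.

Boundary ∂_1: C_1 → C_0 sends each edge [p,q] (with p < q) to q − p. For instance
  ∂[1,6] = [6] − [1].
This gives a 10×30 integer matrix of rank 9; reducing to Smith normal form yields diagonal entries (1,1,1,1,1,1,1,1,1).

∂_2: C_2 → C_1 acts by ∂[p,q,r] = [q,r] − [p,r] + [p,q]. For instance
  ∂[1,6,7] = [6,7] − [1,7] + [1,6],
  ∂[0,6,8] = [6,8] − [0,8] + [0,6].
The resulting 30×20 matrix has rank 20, and its Smith normal form has invariant factors (1,1,1,1,1,1,1,1,1,1,1,1,1,1,1,1,1,1,1,2).

From H_k ≅ ker(∂_k) / im(∂_{k+1}) we obtain:

  H_0: rank C_0 − rank ∂_1 = 10 − 9 = 1, and the invariant factors of ∂_1 are all 1, so H_0 ≅ Z.
  H_1: rank ker ∂_1 − rank ∂_2 = (30 − 9) − 20 = 1, and ∂_2 has invariant factor 2 > 1, so H_1 ≅ Z ⊕ Z/2.
  H_2: rank ker ∂_2 − rank ∂_3 = (20 − 20) − 0 = 0, and there is no ∂_3, so H_2 ≅ 0.

(K is a triangulation of the Klein bottle.)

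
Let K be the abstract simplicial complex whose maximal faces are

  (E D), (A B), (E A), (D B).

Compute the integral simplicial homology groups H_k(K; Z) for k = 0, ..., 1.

H_0 ≅ Z,  H_1 ≅ Z.

K has 4 vertices, 4 edges.
rank ∂_0 = 0, rank ∂_1 = 3 ⇒ b_0 = 4 − 0 − 3 = 1; all invariant factors of ∂_1 are 1 so no torsion. So H_0 ≅ Z.
rank ∂_1 = 3, rank ∂_2 = 0 ⇒ b_1 = 4 − 3 − 0 = 1. So H_1 ≅ Z.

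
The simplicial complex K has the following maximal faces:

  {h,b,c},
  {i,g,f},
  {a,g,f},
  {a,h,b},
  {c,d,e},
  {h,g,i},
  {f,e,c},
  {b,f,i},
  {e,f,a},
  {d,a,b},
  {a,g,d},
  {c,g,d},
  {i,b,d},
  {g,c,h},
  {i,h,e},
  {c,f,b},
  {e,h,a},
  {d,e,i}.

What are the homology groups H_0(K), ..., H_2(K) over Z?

H_0 ≅ Z,  H_1 ≅ Z^2,  H_2 ≅ Z.

Take the total order a < b < c < d < e < f < g < h < i on the vertex set. Then K (dimension 2) consists of the simplices:

  0-simplices (9): a, b, c, d, e, f, g, h, i
  1-simplices (27): ab, ad, ae, af, ag, ah, bc, bd, bf, bh, bi, cd, ce, cf, cg, ch, de, dg, di, ef, eh, ei, fg, fi, gh, gi, hi
  2-simplices (18): abd, abh, adg, aef, aeh, afg, bcf, bch, bdi, bfi, cde, cdg, cef, cgh, dei, ehi, fgi, ghi

Hence C_0 ≅ Z^9, C_1 ≅ Z^27, C_2 ≅ Z^18.

Boundary ∂_1: C_1 → C_0 maps an edge to its endpoints' difference, ∂[p,q] = q − p. For instance
  ∂ad = d − a.
The 9×27 boundary matrix has rank 8 and Smith normal form diag(1,1,1,1,1,1,1,1).

∂_2: C_2 → C_1 acts by ∂[p,q,r] = [q,r] − [p,r] + [p,q]. For instance
  ∂afg = fg − ag + af,
  ∂abd = bd − ad + ab.
This gives a 27×18 integer matrix of rank 17; reducing to Smith normal form yields diagonal entries (1,1,1,1,1,1,1,1,1,1,1,1,1,1,1,1,1).

Now H_k = ker ∂_k / im ∂_{k+1}, so:

  H_0: rank C_0 − rank ∂_1 = 9 − 8 = 1, and the invariant factors of ∂_1 are all 1, so H_0 ≅ Z.
  H_1: rank ker ∂_1 − rank ∂_2 = (27 − 8) − 17 = 2, and the invariant factors of ∂_2 are all 1, so H_1 ≅ Z^2.
  H_2: rank ker ∂_2 − rank ∂_3 = (18 − 17) − 0 = 1, and there is no ∂_3, so H_2 ≅ Z.

As a check, the Euler characteristic is 9 − 27 + 18 = 0, which agrees with 1 − 2 + 1 = 0.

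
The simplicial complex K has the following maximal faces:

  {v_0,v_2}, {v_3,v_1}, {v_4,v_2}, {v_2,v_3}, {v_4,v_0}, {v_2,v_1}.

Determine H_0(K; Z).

Fix the vertex order v_0 < v_1 < v_2 < v_3 < v_4 and write every simplex with vertices in increasing order. Then dim K = 1 and the simplices of K are:

  0-simplices (5): [v_0], [v_1], [v_2], [v_3], [v_4]
  1-simplices (6): [v_0,v_2], [v_0,v_4], [v_1,v_2], [v_1,v_3], [v_2,v_3], [v_2,v_4]

giving chain groups C_0 ≅ Z^5, C_1 ≅ Z^6.

Boundary ∂_1: C_1 → C_0 sends each edge [p,q] (with p < q) to q − p.
The 5×6 boundary matrix has rank 4 and Smith normal form diag(1,1,1,1).

Reading off H_k = ker ∂_k / im ∂_{k+1}:

  H_0: rank C_0 − rank ∂_1 = 5 − 4 = 1, and the invariant factors of ∂_1 are all 1, so H_0 = Z.

H_0 ≅ Z.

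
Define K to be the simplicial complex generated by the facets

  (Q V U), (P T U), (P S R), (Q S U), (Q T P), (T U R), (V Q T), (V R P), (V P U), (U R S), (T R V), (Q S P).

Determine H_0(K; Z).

H_0 ≅ Z.

Fix the vertex order P < Q < R < S < T < U < V and write every simplex with vertices in increasing order. Then dim K = 2 and the simplices of K are:

  0-simplices (7): P, Q, R, S, T, U, V
  1-simplices (18): PQ, PR, PS, PT, PU, PV, QS, QT, QU, QV, RS, RT, RU, RV, SU, TU, TV, UV
  2-simplices (12): PQS, PQT, PRS, PRV, PTU, PUV, QSU, QTV, QUV, RSU, RTU, RTV

Hence C_0 ≅ Z^7, C_1 ≅ Z^18, C_2 ≅ Z^12.

∂_1: C_1 → C_0 is given by ∂[p,q] = [q] − [p]. For instance
  ∂PV = V − P.
The 7×18 boundary matrix has rank 6 and Smith normal form diag(1,1,1,1,1,1).

∂_2: C_2 → C_1 sends each 2-simplex [p,q,r] to [q,r] − [p,r] + [p,q]. For instance
  ∂RTU = TU − RU + RT,
  ∂PUV = UV − PV + PU.
The resulting 18×12 matrix has rank 12, and its Smith normal form has invariant factors (1,1,1,1,1,1,1,1,1,1,1,2).

Computing H_k = (kernel of ∂_k) / (image of ∂_{k+1}):

  H_0: rank C_0 − rank ∂_1 = 7 − 6 = 1, and the invariant factors of ∂_1 are all 1, so H_0 = Z.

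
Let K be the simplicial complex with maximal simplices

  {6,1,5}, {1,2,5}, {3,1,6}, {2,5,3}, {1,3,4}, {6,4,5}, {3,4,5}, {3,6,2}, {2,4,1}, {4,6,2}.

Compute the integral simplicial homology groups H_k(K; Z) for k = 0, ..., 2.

Fix the vertex order 1 < 2 < 3 < 4 < 5 < 6 and write every simplex with vertices in increasing order. Then dim K = 2 and the simplices of K are:

  0-simplices (6): [1], [2], [3], [4], [5], [6]
  1-simplices (15): [1,2], [1,3], [1,4], [1,5], [1,6], [2,3], [2,4], [2,5], [2,6], [3,4], [3,5], [3,6], [4,5], [4,6], [5,6]
  2-simplices (10): [1,2,4], [1,2,5], [1,3,4], [1,3,6], [1,5,6], [2,3,5], [2,3,6], [2,4,6], [3,4,5], [4,5,6]

Hence C_0 ≅ Z^6, C_1 ≅ Z^15, C_2 ≅ Z^10.

The boundary map ∂_1: C_1 → C_0 is given by ∂[p,q] = [q] − [p]. For instance
  ∂[1,2] = [2] − [1].
As a 6×15 matrix over Z this has rank 5, with invariant factors (1,1,1,1,1).

Boundary ∂_2: C_2 → C_1 acts by ∂[p,q,r] = [q,r] − [p,r] + [p,q]. For instance
  ∂[1,2,4] = [2,4] − [1,4] + [1,2],
  ∂[1,3,6] = [3,6] − [1,6] + [1,3].
This gives a 15×10 integer matrix of rank 10; reducing to Smith normal form yields diagonal entries (1,1,1,1,1,1,1,1,1,2).

Reading off H_k = ker ∂_k / im ∂_{k+1}:

  H_0: rank C_0 − rank ∂_1 = 6 − 5 = 1, and the invariant factors of ∂_1 are all 1, so H_0 ≅ Z.
  H_1: rank ker ∂_1 − rank ∂_2 = (15 − 5) − 10 = 0, and ∂_2 has invariant factor 2 > 1, so H_1 ≅ Z/2Z.
  H_2: rank ker ∂_2 − rank ∂_3 = (10 − 10) − 0 = 0, and there is no ∂_3, so H_2 ≅ 0.

As a check, the Euler characteristic is 6 − 15 + 10 = 1, which agrees with 1 − 0 + 0 = 1.

H_0 = Z,  H_1 = Z/2Z,  H_2 = 0.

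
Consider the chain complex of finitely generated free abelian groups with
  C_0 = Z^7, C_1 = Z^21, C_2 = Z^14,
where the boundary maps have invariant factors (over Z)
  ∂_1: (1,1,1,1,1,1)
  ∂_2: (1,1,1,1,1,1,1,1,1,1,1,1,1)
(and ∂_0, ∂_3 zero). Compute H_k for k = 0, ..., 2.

H_0: b_0 = 7 − 0 − 6 = 1; torsion from ∂_1 factors > 1: none. So H_0 = Z.
H_1: b_1 = 21 − 6 − 13 = 2; torsion from ∂_2 factors > 1: none. So H_1 = Z^2.
H_2: b_2 = 14 − 13 − 0 = 1; torsion from ∂_3 factors > 1: none. So H_2 = Z.

H_0 = Z,  H_1 = Z^2,  H_2 = Z.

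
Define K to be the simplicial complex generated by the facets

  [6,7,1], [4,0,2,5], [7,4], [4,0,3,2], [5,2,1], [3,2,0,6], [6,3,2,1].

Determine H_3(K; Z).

Take the total order 0 < 1 < 2 < 3 < 4 < 5 < 6 < 7 on the vertex set. Then K (dimension 3) consists of the simplices:

  0-simplices (8): [0], [1], [2], [3], [4], [5], [6], [7]
  1-simplices (19): [0,2], [0,3], [0,4], [0,5], [0,6], [1,2], [1,3], [1,5], [1,6], [1,7], [2,3], [2,4], [2,5], [2,6], [3,4], [3,6], [4,5], [4,7], [6,7]
  2-simplices (15): [0,2,3], [0,2,4], [0,2,5], [0,2,6], [0,3,4], [0,3,6], [0,4,5], [1,2,3], [1,2,5], [1,2,6], [1,3,6], [1,6,7], [2,3,4], [2,3,6], [2,4,5]
  3-simplices (4): [0,2,3,4], [0,2,3,6], [0,2,4,5], [1,2,3,6]

so the chain groups are C_0 ≅ Z^8, C_1 ≅ Z^19, C_2 ≅ Z^15, C_3 ≅ Z^4.

Boundary ∂_1: C_1 → C_0 maps an edge to its endpoints' difference, ∂[p,q] = q − p.
The resulting 8×19 matrix has rank 7, and its Smith normal form has invariant factors (1,1,1,1,1,1,1).

The boundary map ∂_2: C_2 → C_1 acts by ∂[p,q,r] = [q,r] − [p,r] + [p,q]. For instance
  ∂[0,2,6] = [2,6] − [0,6] + [0,2],
  ∂[1,6,7] = [6,7] − [1,7] + [1,6].
The 19×15 boundary matrix has rank 11 and Smith normal form diag(1,1,1,1,1,1,1,1,1,1,1).

Boundary ∂_3: C_3 → C_2 sends each 3-simplex σ to the alternating sum Σ_i (−1)^i (σ with its i-th vertex removed). For instance
  ∂[0,2,3,6] = [2,3,6] − [0,3,6] + [0,2,6] − [0,2,3],
  ∂[0,2,4,5] = [2,4,5] − [0,4,5] + [0,2,5] − [0,2,4].
This gives a 15×4 integer matrix of rank 4; reducing to Smith normal form yields diagonal entries (1,1,1,1).

Reading off H_k = ker ∂_k / im ∂_{k+1}:

  H_3: rank ker ∂_3 − rank ∂_4 = (4 − 4) − 0 = 0, and there is no ∂_4, so H_3 ≅ 0.

H_3 ≅ 0.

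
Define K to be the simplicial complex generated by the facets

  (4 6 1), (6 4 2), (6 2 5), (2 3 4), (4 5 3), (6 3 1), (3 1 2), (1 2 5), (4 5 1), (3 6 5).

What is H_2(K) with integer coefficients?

Order the vertices as 1 < 2 < 3 < 4 < 5 < 6. Listing each simplex with vertices in this order, K has dimension 2 with simplices:

  0-simplices (6): [1], [2], [3], [4], [5], [6]
  1-simplices (15): [1,2], [1,3], [1,4], [1,5], [1,6], [2,3], [2,4], [2,5], [2,6], [3,4], [3,5], [3,6], [4,5], [4,6], [5,6]
  2-simplices (10): [1,2,3], [1,2,5], [1,3,6], [1,4,5], [1,4,6], [2,3,4], [2,4,6], [2,5,6], [3,4,5], [3,5,6]

so the chain groups are C_0 ≅ Z^6, C_1 ≅ Z^15, C_2 ≅ Z^10.

Boundary ∂_1: C_1 → C_0 is given by ∂[p,q] = [q] − [p]. For instance
  ∂[2,6] = [6] − [2].
This gives a 6×15 integer matrix of rank 5; reducing to Smith normal form yields diagonal entries (1,1,1,1,1).

The boundary map ∂_2: C_2 → C_1 maps a triangle to the signed sum of its edges. For instance
  ∂[1,4,6] = [4,6] − [1,6] + [1,4],
  ∂[1,2,3] = [2,3] − [1,3] + [1,2].
This gives a 15×10 integer matrix of rank 10; reducing to Smith normal form yields diagonal entries (1,1,1,1,1,1,1,1,1,2).

Now H_k = ker ∂_k / im ∂_{k+1}, so:

  H_2: rank ker ∂_2 − rank ∂_3 = (10 − 10) − 0 = 0, and there is no ∂_3, so H_2 ≅ 0.

H_2 ≅ 0.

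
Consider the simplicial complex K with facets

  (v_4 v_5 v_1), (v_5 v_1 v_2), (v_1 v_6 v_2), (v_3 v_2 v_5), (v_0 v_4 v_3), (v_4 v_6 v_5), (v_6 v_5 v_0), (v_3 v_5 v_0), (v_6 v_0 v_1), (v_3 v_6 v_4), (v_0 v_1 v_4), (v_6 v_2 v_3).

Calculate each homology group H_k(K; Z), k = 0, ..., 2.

H_0 = Z,  H_1 = Z/2,  H_2 = 0.

Fix the vertex order v_0 < v_1 < v_2 < v_3 < v_4 < v_5 < v_6 and write every simplex with vertices in increasing order. Then dim K = 2 and the simplices of K are:

  0-simplices (7): [v_0], [v_1], [v_2], [v_3], [v_4], [v_5], [v_6]
  1-simplices (18): (18 of them)
  2-simplices (12): (12 of them)

giving chain groups C_0 ≅ Z^7, C_1 ≅ Z^18, C_2 ≅ Z^12.

Boundary ∂_1: C_1 → C_0 sends each edge [p,q] (with p < q) to q − p. For instance
  ∂[v_0,v_3] = [v_3] − [v_0].
This gives a 7×18 integer matrix of rank 6; reducing to Smith normal form yields diagonal entries (1,1,1,1,1,1).

Boundary ∂_2: C_2 → C_1 acts by ∂[p,q,r] = [q,r] − [p,r] + [p,q]. For instance
  ∂[v_2,v_3,v_6] = [v_3,v_6] − [v_2,v_6] + [v_2,v_3],
  ∂[v_3,v_4,v_6] = [v_4,v_6] − [v_3,v_6] + [v_3,v_4].
As a 18×12 matrix over Z this has rank 12, with invariant factors (1,1,1,1,1,1,1,1,1,1,1,2).

Computing H_k = (kernel of ∂_k) / (image of ∂_{k+1}):

  H_0: rank C_0 − rank ∂_1 = 7 − 6 = 1, and the invariant factors of ∂_1 are all 1, so H_0 ≅ Z.
  H_1: rank ker ∂_1 − rank ∂_2 = (18 − 6) − 12 = 0, and ∂_2 has invariant factor 2 > 1, so H_1 ≅ Z/2.
  H_2: rank ker ∂_2 − rank ∂_3 = (12 − 12) − 0 = 0, and there is no ∂_3, so H_2 ≅ 0.

As a check, the Euler characteristic is 7 − 18 + 12 = 1, which agrees with 1 − 0 + 0 = 1.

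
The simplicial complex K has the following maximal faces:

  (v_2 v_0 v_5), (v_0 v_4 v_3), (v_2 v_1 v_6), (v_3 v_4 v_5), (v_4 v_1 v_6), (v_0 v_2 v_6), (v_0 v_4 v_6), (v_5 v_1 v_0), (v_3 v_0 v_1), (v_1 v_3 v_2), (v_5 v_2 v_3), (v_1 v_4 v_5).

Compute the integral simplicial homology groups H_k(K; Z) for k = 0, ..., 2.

H_0 ≅ Z,  H_1 ≅ Z/2Z,  H_2 = 0.

Take the total order v_0 < v_1 < v_2 < v_3 < v_4 < v_5 < v_6 on the vertex set. Then K (dimension 2) consists of the simplices:

  0-simplices (7): [v_0], [v_1], [v_2], [v_3], [v_4], [v_5], [v_6]
  1-simplices (18): (18 of them)
  2-simplices (12): (12 of them)

giving chain groups C_0 ≅ Z^7, C_1 ≅ Z^18, C_2 ≅ Z^12.

The boundary map ∂_1: C_1 → C_0 maps an edge to its endpoints' difference, ∂[p,q] = q − p. For instance
  ∂[v_3,v_5] = [v_5] − [v_3].
The resulting 7×18 matrix has rank 6, and its Smith normal form has invariant factors (1,1,1,1,1,1).

Boundary ∂_2: C_2 → C_1 acts by ∂[p,q,r] = [q,r] − [p,r] + [p,q]. For instance
  ∂[v_1,v_4,v_6] = [v_4,v_6] − [v_1,v_6] + [v_1,v_4],
  ∂[v_3,v_4,v_5] = [v_4,v_5] − [v_3,v_5] + [v_3,v_4].
This gives a 18×12 integer matrix of rank 12; reducing to Smith normal form yields diagonal entries (1,1,1,1,1,1,1,1,1,1,1,2).

Computing H_k = (kernel of ∂_k) / (image of ∂_{k+1}):

  H_0: rank C_0 − rank ∂_1 = 7 − 6 = 1, and the invariant factors of ∂_1 are all 1, so H_0 ≅ Z.
  H_1: rank ker ∂_1 − rank ∂_2 = (18 − 6) − 12 = 0, and ∂_2 has invariant factor 2 > 1, so H_1 ≅ Z/2Z.
  H_2: rank ker ∂_2 − rank ∂_3 = (12 − 12) − 0 = 0, and there is no ∂_3, so H_2 ≅ 0.

(K is a triangulation of the real projective plane RP^2.)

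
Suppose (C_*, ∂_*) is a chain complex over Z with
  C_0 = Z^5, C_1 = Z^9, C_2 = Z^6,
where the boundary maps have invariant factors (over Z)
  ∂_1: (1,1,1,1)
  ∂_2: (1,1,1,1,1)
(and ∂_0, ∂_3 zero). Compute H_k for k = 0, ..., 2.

H_0 = Z,  H_1 = 0,  H_2 = Z.

H_0: b_0 = 5 − 0 − 4 = 1; torsion from ∂_1 factors > 1: none. So H_0 = Z.
H_1: b_1 = 9 − 4 − 5 = 0; torsion from ∂_2 factors > 1: none. So H_1 = 0.
H_2: b_2 = 6 − 5 − 0 = 1; torsion from ∂_3 factors > 1: none. So H_2 = Z.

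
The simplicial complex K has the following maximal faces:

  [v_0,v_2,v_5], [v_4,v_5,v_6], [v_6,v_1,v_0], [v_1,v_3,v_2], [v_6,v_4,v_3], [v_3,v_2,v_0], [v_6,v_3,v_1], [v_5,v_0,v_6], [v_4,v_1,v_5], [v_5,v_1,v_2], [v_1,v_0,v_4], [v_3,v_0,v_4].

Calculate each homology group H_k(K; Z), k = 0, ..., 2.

We work with the vertex ordering v_0 < v_1 < v_2 < v_3 < v_4 < v_5 < v_6. The simplices of K, each written with vertices in increasing order, are:

  0-simplices (7): [v_0], [v_1], [v_2], [v_3], [v_4], [v_5], [v_6]
  1-simplices (18): (18 of them)
  2-simplices (12): (12 of them)

so the chain groups are C_0 ≅ Z^7, C_1 ≅ Z^18, C_2 ≅ Z^12.

∂_1: C_1 → C_0 is given by ∂[p,q] = [q] − [p]. For instance
  ∂[v_0,v_3] = [v_3] − [v_0].
The resulting 7×18 matrix has rank 6, and its Smith normal form has invariant factors (1,1,1,1,1,1).

Boundary ∂_2: C_2 → C_1 acts by ∂[p,q,r] = [q,r] − [p,r] + [p,q]. For instance
  ∂[v_1,v_3,v_6] = [v_3,v_6] − [v_1,v_6] + [v_1,v_3],
  ∂[v_0,v_5,v_6] = [v_5,v_6] − [v_0,v_6] + [v_0,v_5].
The resulting 18×12 matrix has rank 12, and its Smith normal form has invariant factors (1,1,1,1,1,1,1,1,1,1,1,2).

Now H_k = ker ∂_k / im ∂_{k+1}, so:

  H_0: rank C_0 − rank ∂_1 = 7 − 6 = 1, and the invariant factors of ∂_1 are all 1, so H_0 ≅ Z.
  H_1: rank ker ∂_1 − rank ∂_2 = (18 − 6) − 12 = 0, and ∂_2 has invariant factor 2 > 1, so H_1 ≅ Z/2.
  H_2: rank ker ∂_2 − rank ∂_3 = (12 − 12) − 0 = 0, and there is no ∂_3, so H_2 ≅ 0.

H_0 = Z,  H_1 = Z/2,  H_2 = 0.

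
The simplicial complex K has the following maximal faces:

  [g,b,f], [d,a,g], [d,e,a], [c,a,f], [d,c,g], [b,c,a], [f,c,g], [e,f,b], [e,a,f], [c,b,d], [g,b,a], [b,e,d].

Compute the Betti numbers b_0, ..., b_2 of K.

K has 7 vertices, 18 edges, 12 triangles.
rank ∂_0 = 0, rank ∂_1 = 6 ⇒ b_0 = 7 − 0 − 6 = 1; all invariant factors of ∂_1 are 1 so no torsion. So H_0 = Z.
rank ∂_1 = 6, rank ∂_2 = 12 ⇒ b_1 = 18 − 6 − 12 = 0; ∂_2 has invariant factor(s) [2] giving torsion. So H_1 = Z/2.
rank ∂_2 = 12, rank ∂_3 = 0 ⇒ b_2 = 12 − 12 − 0 = 0. So H_2 = 0.

b_0 = 1, b_1 = 0, b_2 = 0.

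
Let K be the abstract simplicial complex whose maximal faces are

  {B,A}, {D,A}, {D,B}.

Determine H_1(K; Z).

H_1 ≅ Z.

K has 3 vertices, 3 edges.
rank ∂_1 = 2, rank ∂_2 = 0 ⇒ b_1 = 3 − 2 − 0 = 1. So H_1 ≅ Z.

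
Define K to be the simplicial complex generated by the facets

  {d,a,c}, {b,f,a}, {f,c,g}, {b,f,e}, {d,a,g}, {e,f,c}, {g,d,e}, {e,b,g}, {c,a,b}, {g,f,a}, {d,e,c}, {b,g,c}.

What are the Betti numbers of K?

Fix the vertex order a < b < c < d < e < f < g and write every simplex with vertices in increasing order. Then dim K = 2 and the simplices of K are:

  0-simplices (7): a, b, c, d, e, f, g
  1-simplices (18): ab, ac, ad, af, ag, bc, be, bf, bg, cd, ce, cf, cg, de, dg, ef, eg, fg
  2-simplices (12): abc, abf, acd, adg, afg, bcg, bef, beg, cde, cef, cfg, deg

giving chain groups C_0 ≅ Z^7, C_1 ≅ Z^18, C_2 ≅ Z^12.

Boundary ∂_1: C_1 → C_0 is given by ∂[p,q] = [q] − [p]. For instance
  ∂ac = c − a.
The 7×18 boundary matrix has rank 6 and Smith normal form diag(1,1,1,1,1,1).

∂_2: C_2 → C_1 acts by ∂[p,q,r] = [q,r] − [p,r] + [p,q]. For instance
  ∂bef = ef − bf + be,
  ∂adg = dg − ag + ad.
The resulting 18×12 matrix has rank 12, and its Smith normal form has invariant factors (1,1,1,1,1,1,1,1,1,1,1,2).

Computing H_k = (kernel of ∂_k) / (image of ∂_{k+1}):

  H_0: rank C_0 − rank ∂_1 = 7 − 6 = 1, and the invariant factors of ∂_1 are all 1, so H_0 ≅ Z.
  H_1: rank ker ∂_1 − rank ∂_2 = (18 − 6) − 12 = 0, and ∂_2 has invariant factor 2 > 1, so H_1 ≅ Z/2.
  H_2: rank ker ∂_2 − rank ∂_3 = (12 − 12) − 0 = 0, and there is no ∂_3, so H_2 ≅ 0.

As a check, the Euler characteristic is 7 − 18 + 12 = 1, which agrees with 1 − 0 + 0 = 1.

Hence the Betti numbers are b_0 = 1, b_1 = 0, b_2 = 0.

b_0 = 1, b_1 = 0, b_2 = 0.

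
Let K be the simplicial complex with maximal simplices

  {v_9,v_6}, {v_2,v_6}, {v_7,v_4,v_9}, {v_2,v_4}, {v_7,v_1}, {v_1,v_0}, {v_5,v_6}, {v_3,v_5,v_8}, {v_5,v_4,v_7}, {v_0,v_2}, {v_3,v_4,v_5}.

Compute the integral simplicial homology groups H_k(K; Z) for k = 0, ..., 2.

H_0 = Z,  H_1 = Z^3,  H_2 = 0.

Fix the vertex order v_0 < v_1 < v_2 < v_3 < v_4 < v_5 < v_6 < v_7 < v_8 < v_9 and write every simplex with vertices in increasing order. Then dim K = 2 and the simplices of K are:

  0-simplices (10): [v_0], [v_1], [v_2], [v_3], [v_4], [v_5], [v_6], [v_7], [v_8], [v_9]
  1-simplices (16): (16 of them)
  2-simplices (4): [v_3,v_4,v_5], [v_3,v_5,v_8], [v_4,v_5,v_7], [v_4,v_7,v_9]

so the chain groups are C_0 ≅ Z^10, C_1 ≅ Z^16, C_2 ≅ Z^4.

The boundary map ∂_1: C_1 → C_0 is given by ∂[p,q] = [q] − [p]. For instance
  ∂[v_3,v_5] = [v_5] − [v_3].
The 10×16 boundary matrix has rank 9 and Smith normal form diag(1,1,1,1,1,1,1,1,1).

The boundary map ∂_2: C_2 → C_1 maps a triangle to the signed sum of its edges. For instance
  ∂[v_3,v_5,v_8] = [v_5,v_8] − [v_3,v_8] + [v_3,v_5],
  ∂[v_4,v_5,v_7] = [v_5,v_7] − [v_4,v_7] + [v_4,v_5].
The 16×4 boundary matrix has rank 4 and Smith normal form diag(1,1,1,1).

Reading off H_k = ker ∂_k / im ∂_{k+1}:

  H_0: rank C_0 − rank ∂_1 = 10 − 9 = 1, and the invariant factors of ∂_1 are all 1, so H_0 = Z.
  H_1: rank ker ∂_1 − rank ∂_2 = (16 − 9) − 4 = 3, and the invariant factors of ∂_2 are all 1, so H_1 = Z^3.
  H_2: rank ker ∂_2 − rank ∂_3 = (4 − 4) − 0 = 0, and there is no ∂_3, so H_2 = 0.

As a check, the Euler characteristic is 10 − 16 + 4 = -2, which agrees with 1 − 3 + 0 = -2.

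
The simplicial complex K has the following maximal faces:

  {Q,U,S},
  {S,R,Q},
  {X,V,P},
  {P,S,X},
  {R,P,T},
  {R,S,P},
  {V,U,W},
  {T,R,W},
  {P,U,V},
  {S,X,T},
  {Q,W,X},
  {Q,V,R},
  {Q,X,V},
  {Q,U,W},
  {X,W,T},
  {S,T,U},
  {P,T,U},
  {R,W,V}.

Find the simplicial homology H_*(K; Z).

Order the vertices as P < Q < R < S < T < U < V < W < X. Listing each simplex with vertices in this order, K has dimension 2 with simplices:

  0-simplices (9): P, Q, R, S, T, U, V, W, X
  1-simplices (27): PR, PS, PT, PU, PV, PX, QR, QS, QU, QV, QW, QX, RS, RT, RV, RW, ST, SU, SX, TU, TW, TX, UV, UW, VW, VX, WX
  2-simplices (18): PRS, PRT, PSX, PTU, PUV, PVX, QRS, QRV, QSU, QUW, QVX, QWX, RTW, RVW, STU, STX, TWX, UVW

so the chain groups are C_0 ≅ Z^9, C_1 ≅ Z^27, C_2 ≅ Z^18.

Boundary ∂_1: C_1 → C_0 is given by ∂[p,q] = [q] − [p]. For instance
  ∂TU = U − T.
As a 9×27 matrix over Z this has rank 8, with invariant factors (1,1,1,1,1,1,1,1).

∂_2: C_2 → C_1 maps a triangle to the signed sum of its edges. For instance
  ∂QRS = RS − QS + QR,
  ∂TWX = WX − TX + TW.
The resulting 27×18 matrix has rank 18, and its Smith normal form has invariant factors (1,1,1,1,1,1,1,1,1,1,1,1,1,1,1,1,1,2).

From H_k ≅ ker(∂_k) / im(∂_{k+1}) we obtain:

  H_0: rank C_0 − rank ∂_1 = 9 − 8 = 1, and the invariant factors of ∂_1 are all 1, so H_0 = Z.
  H_1: rank ker ∂_1 − rank ∂_2 = (27 − 8) − 18 = 1, and ∂_2 has invariant factor 2 > 1, so H_1 = Z ⊕ Z/2.
  H_2: rank ker ∂_2 − rank ∂_3 = (18 − 18) − 0 = 0, and there is no ∂_3, so H_2 = 0.

(K is a triangulation of the Klein bottle.)

H_0 = Z,  H_1 = Z ⊕ Z/2,  H_2 = 0.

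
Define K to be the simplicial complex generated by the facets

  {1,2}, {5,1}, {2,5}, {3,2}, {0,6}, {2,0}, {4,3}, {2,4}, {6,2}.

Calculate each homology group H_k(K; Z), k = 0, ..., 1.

H_0 = Z,  H_1 = Z^3.

We work with the vertex ordering 0 < 1 < 2 < 3 < 4 < 5 < 6. The simplices of K, each written with vertices in increasing order, are:

  0-simplices (7): [0], [1], [2], [3], [4], [5], [6]
  1-simplices (9): [0,2], [0,6], [1,2], [1,5], [2,3], [2,4], [2,5], [2,6], [3,4]

Hence C_0 ≅ Z^7, C_1 ≅ Z^9.

The boundary map ∂_1: C_1 → C_0 maps an edge to its endpoints' difference, ∂[p,q] = q − p. For instance
  ∂[0,2] = [2] − [0].
The 7×9 boundary matrix has rank 6 and Smith normal form diag(1,1,1,1,1,1).

From H_k ≅ ker(∂_k) / im(∂_{k+1}) we obtain:

  H_0: rank C_0 − rank ∂_1 = 7 − 6 = 1, and the invariant factors of ∂_1 are all 1, so H_0 = Z.
  H_1: rank ker ∂_1 − rank ∂_2 = (9 − 6) − 0 = 3, and there is no ∂_2, so H_1 = Z^3.

(K is a triangulation of a wedge of 3 circles.)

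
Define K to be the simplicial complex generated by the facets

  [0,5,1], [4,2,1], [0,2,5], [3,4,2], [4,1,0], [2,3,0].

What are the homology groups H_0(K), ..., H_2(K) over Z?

Fix the vertex order 0 < 1 < 2 < 3 < 4 < 5 and write every simplex with vertices in increasing order. Then dim K = 2 and the simplices of K are:

  0-simplices (6): [0], [1], [2], [3], [4], [5]
  1-simplices (12): [0,1], [0,2], [0,3], [0,4], [0,5], [1,2], [1,4], [1,5], [2,3], [2,4], [2,5], [3,4]
  2-simplices (6): [0,1,4], [0,1,5], [0,2,3], [0,2,5], [1,2,4], [2,3,4]

giving chain groups C_0 ≅ Z^6, C_1 ≅ Z^12, C_2 ≅ Z^6.

∂_1: C_1 → C_0 is given by ∂[p,q] = [q] − [p]. For instance
  ∂[2,4] = [4] − [2].
The 6×12 boundary matrix has rank 5 and Smith normal form diag(1,1,1,1,1).

∂_2: C_2 → C_1 maps a triangle to the signed sum of its edges. For instance
  ∂[0,2,5] = [2,5] − [0,5] + [0,2],
  ∂[0,2,3] = [2,3] − [0,3] + [0,2].
This gives a 12×6 integer matrix of rank 6; reducing to Smith normal form yields diagonal entries (1,1,1,1,1,1).

Reading off H_k = ker ∂_k / im ∂_{k+1}:

  H_0: rank C_0 − rank ∂_1 = 6 − 5 = 1, and the invariant factors of ∂_1 are all 1, so H_0 = Z.
  H_1: rank ker ∂_1 − rank ∂_2 = (12 − 5) − 6 = 1, and the invariant factors of ∂_2 are all 1, so H_1 = Z.
  H_2: rank ker ∂_2 − rank ∂_3 = (6 − 6) − 0 = 0, and there is no ∂_3, so H_2 = 0.

As a check, the Euler characteristic is 6 − 12 + 6 = 0, which agrees with 1 − 1 + 0 = 0.
(K is a triangulation of the cylinder S^1 x I.)

H_0 ≅ Z,  H_1 ≅ Z,  H_2 = 0.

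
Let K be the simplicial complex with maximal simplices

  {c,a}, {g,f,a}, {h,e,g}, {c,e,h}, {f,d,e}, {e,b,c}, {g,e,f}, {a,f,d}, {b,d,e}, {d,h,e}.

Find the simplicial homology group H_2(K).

We work with the vertex ordering a < b < c < d < e < f < g < h. The simplices of K, each written with vertices in increasing order, are:

  0-simplices (8): a, b, c, d, e, f, g, h
  1-simplices (17): ac, ad, af, ag, bc, bd, be, ce, ch, de, df, dh, ef, eg, eh, fg, gh
  2-simplices (9): adf, afg, bce, bde, ceh, def, deh, efg, egh

so the chain groups are C_0 ≅ Z^8, C_1 ≅ Z^17, C_2 ≅ Z^9.

The boundary map ∂_1: C_1 → C_0 maps an edge to its endpoints' difference, ∂[p,q] = q − p.
As a 8×17 matrix over Z this has rank 7, with invariant factors (1,1,1,1,1,1,1).

∂_2: C_2 → C_1 acts by ∂[p,q,r] = [q,r] − [p,r] + [p,q]. For instance
  ∂egh = gh − eh + eg,
  ∂deh = eh − dh + de.
This gives a 17×9 integer matrix of rank 9; reducing to Smith normal form yields diagonal entries (1,1,1,1,1,1,1,1,1).

Now H_k = ker ∂_k / im ∂_{k+1}, so:

  H_2: rank ker ∂_2 − rank ∂_3 = (9 − 9) − 0 = 0, and there is no ∂_3, so H_2 = 0.

H_2 = 0.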